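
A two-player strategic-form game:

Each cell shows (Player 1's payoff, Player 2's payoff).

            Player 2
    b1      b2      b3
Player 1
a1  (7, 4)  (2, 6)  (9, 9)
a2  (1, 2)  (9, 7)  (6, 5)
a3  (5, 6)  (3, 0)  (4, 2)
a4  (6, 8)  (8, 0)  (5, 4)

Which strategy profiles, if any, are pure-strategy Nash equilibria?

Pure-strategy Nash equilibria: (a1, b3) and (a2, b2)

Mark each player's best response to every combination of opponents' strategies; a profile where every player is best-responding is a pure Nash equilibrium.
Player 1 against b1: payoffs 7, 1, 5, 6 → best response a1.
Player 1 against b2: payoffs 2, 9, 3, 8 → best response a2.
Player 1 against b3: payoffs 9, 6, 4, 5 → best response a1.
Player 2 against a1: payoffs 4, 6, 9 → best response b3.
Player 2 against a2: payoffs 2, 7, 5 → best response b2.
Player 2 against a3: payoffs 6, 0, 2 → best response b1.
Player 2 against a4: payoffs 8, 0, 4 → best response b1.
Mutual best responses: (a1, b3); (a2, b2).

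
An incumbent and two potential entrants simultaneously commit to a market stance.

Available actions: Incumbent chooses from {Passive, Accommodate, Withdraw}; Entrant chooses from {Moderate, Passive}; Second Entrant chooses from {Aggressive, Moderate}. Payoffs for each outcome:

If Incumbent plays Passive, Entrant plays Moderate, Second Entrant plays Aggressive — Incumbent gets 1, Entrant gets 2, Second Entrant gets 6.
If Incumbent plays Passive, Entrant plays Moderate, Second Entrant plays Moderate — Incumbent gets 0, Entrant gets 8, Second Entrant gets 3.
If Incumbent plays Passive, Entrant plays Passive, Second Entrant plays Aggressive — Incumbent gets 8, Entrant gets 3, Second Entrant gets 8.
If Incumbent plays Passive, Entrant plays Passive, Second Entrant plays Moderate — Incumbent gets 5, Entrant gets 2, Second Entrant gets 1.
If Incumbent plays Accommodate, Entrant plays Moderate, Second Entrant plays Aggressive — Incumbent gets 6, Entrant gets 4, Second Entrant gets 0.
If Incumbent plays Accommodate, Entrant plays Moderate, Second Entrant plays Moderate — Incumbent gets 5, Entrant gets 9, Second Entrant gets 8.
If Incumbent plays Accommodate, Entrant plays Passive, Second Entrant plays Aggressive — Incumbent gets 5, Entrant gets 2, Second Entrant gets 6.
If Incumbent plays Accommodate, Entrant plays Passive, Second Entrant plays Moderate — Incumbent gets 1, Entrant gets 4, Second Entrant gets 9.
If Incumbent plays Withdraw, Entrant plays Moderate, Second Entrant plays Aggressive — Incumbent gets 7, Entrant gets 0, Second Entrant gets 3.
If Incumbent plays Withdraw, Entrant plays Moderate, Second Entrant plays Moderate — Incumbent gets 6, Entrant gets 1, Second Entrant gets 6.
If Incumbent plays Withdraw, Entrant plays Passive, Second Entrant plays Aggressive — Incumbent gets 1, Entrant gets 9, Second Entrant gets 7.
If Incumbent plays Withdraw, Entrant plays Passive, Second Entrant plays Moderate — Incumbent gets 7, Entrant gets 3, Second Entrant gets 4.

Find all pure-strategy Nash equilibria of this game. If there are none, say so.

The unique pure-strategy Nash equilibrium is (Passive, Passive, Aggressive).

For each player, find the best response to each opponent profile; mutual best responses are the pure NE.
Incumbent against (Moderate, Aggressive): payoffs 1, 6, 7 → best response Withdraw.
Incumbent against (Moderate, Moderate): payoffs 0, 5, 6 → best response Withdraw.
Incumbent against (Passive, Aggressive): payoffs 8, 5, 1 → best response Passive.
Incumbent against (Passive, Moderate): payoffs 5, 1, 7 → best response Withdraw.
Entrant against (Passive, Aggressive): payoffs 2, 3 → best response Passive.
Entrant against (Passive, Moderate): payoffs 8, 2 → best response Moderate.
Entrant against (Accommodate, Aggressive): payoffs 4, 2 → best response Moderate.
Entrant against (Accommodate, Moderate): payoffs 9, 4 → best response Moderate.
Entrant against (Withdraw, Aggressive): payoffs 0, 9 → best response Passive.
Entrant against (Withdraw, Moderate): payoffs 1, 3 → best response Passive.
Second Entrant against (Passive, Moderate): payoffs 6, 3 → best response Aggressive.
Second Entrant against (Passive, Passive): payoffs 8, 1 → best response Aggressive.
Second Entrant against (Accommodate, Moderate): payoffs 0, 8 → best response Moderate.
Second Entrant against (Accommodate, Passive): payoffs 6, 9 → best response Moderate.
Second Entrant against (Withdraw, Moderate): payoffs 3, 6 → best response Moderate.
Second Entrant against (Withdraw, Passive): payoffs 7, 4 → best response Aggressive.
Mutual best responses: (Passive, Passive, Aggressive).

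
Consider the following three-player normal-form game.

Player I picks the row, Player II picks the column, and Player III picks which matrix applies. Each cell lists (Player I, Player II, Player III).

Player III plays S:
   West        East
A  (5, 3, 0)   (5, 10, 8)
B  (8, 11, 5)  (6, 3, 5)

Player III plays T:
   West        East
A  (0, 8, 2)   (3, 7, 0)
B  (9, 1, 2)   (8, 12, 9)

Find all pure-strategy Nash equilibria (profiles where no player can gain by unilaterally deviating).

Check each profile: it is a Nash equilibrium iff no player can strictly gain by switching unilaterally.
(A, West, S): Player I can switch to B (5 → 8). Not NE.
(A, West, T): Player I can switch to B (0 → 9). Not NE.
(A, East, S): Player I can switch to B (5 → 6). Not NE.
(A, East, T): Player I can switch to B (3 → 8). Not NE.
(B, West, S): Player I gets 8, best alternative 5; Player II gets 11, best alternative 3; Player III gets 5, best alternative 2. No profitable deviation — NE.
(B, West, T): Player II can switch to East (1 → 12). Not NE.
(B, East, S): Player II can switch to West (3 → 11). Not NE.
(B, East, T): Player I gets 8, best alternative 3; Player II gets 12, best alternative 1; Player III gets 9, best alternative 5. No profitable deviation — NE.

(B, West, S) and (B, East, T)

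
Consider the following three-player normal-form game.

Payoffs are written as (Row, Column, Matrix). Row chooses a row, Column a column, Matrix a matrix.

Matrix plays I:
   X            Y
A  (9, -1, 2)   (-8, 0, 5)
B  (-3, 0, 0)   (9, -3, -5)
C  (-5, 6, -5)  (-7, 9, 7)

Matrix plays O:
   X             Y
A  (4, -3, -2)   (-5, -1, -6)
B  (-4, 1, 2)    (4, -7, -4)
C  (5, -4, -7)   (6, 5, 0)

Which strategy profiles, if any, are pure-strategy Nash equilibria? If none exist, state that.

No pure-strategy Nash equilibrium.

Row against (X, I): payoffs 9, -3, -5 → best response A.
Row against (X, O): payoffs 4, -4, 5 → best response C.
Row against (Y, I): payoffs -8, 9, -7 → best response B.
Row against (Y, O): payoffs -5, 4, 6 → best response C.
Column against (A, I): payoffs -1, 0 → best response Y.
Column against (A, O): payoffs -3, -1 → best response Y.
Column against (B, I): payoffs 0, -3 → best response X.
Column against (B, O): payoffs 1, -7 → best response X.
Column against (C, I): payoffs 6, 9 → best response Y.
Column against (C, O): payoffs -4, 5 → best response Y.
Matrix against (A, X): payoffs 2, -2 → best response I.
Matrix against (A, Y): payoffs 5, -6 → best response I.
Matrix against (B, X): payoffs 0, 2 → best response O.
Matrix against (B, Y): payoffs -5, -4 → best response O.
Matrix against (C, X): payoffs -5, -7 → best response I.
Matrix against (C, Y): payoffs 7, 0 → best response I.
No profile is a mutual best response for all players.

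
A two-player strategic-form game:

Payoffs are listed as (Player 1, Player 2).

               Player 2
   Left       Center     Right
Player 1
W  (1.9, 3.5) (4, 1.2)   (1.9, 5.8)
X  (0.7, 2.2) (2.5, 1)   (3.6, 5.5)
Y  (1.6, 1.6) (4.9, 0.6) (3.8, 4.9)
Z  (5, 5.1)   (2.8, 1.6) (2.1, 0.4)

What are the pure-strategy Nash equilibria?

The pure Nash equilibria are (Y, Right); (Z, Left).

(W, Left): Player 1 can switch to Z (1.9 → 5). Not NE.
(W, Center): Player 1 can switch to Y (4 → 4.9). Not NE.
(W, Right): Player 1 can switch to X (1.9 → 3.6). Not NE.
(X, Left): Player 1 can switch to W (0.7 → 1.9). Not NE.
(X, Center): Player 1 can switch to W (2.5 → 4). Not NE.
(X, Right): Player 1 can switch to Y (3.6 → 3.8). Not NE.
(Y, Left): Player 1 can switch to W (1.6 → 1.9). Not NE.
(Y, Center): Player 2 can switch to Left (0.6 → 1.6). Not NE.
(Y, Right): Player 1 gets 3.8, best alternative 3.6; Player 2 gets 4.9, best alternative 1.6. No profitable deviation — NE.
(Z, Left): Player 1 gets 5, best alternative 1.9; Player 2 gets 5.1, best alternative 1.6. No profitable deviation — NE.
(Z, Center): Player 1 can switch to W (2.8 → 4). Not NE.
(Z, Right): Player 1 can switch to X (2.1 → 3.6). Not NE.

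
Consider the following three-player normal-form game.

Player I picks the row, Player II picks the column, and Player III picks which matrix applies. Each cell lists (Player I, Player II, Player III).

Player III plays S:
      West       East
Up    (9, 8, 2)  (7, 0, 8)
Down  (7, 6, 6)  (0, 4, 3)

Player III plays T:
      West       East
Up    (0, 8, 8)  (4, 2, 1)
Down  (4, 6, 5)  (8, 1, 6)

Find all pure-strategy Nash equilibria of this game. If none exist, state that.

none

Player I against (West, S): payoffs 9, 7 → best response Up.
Player I against (West, T): payoffs 0, 4 → best response Down.
Player I against (East, S): payoffs 7, 0 → best response Up.
Player I against (East, T): payoffs 4, 8 → best response Down.
Player II against (Up, S): payoffs 8, 0 → best response West.
Player II against (Up, T): payoffs 8, 2 → best response West.
Player II against (Down, S): payoffs 6, 4 → best response West.
Player II against (Down, T): payoffs 6, 1 → best response West.
Player III against (Up, West): payoffs 2, 8 → best response T.
Player III against (Up, East): payoffs 8, 1 → best response S.
Player III against (Down, West): payoffs 6, 5 → best response S.
Player III against (Down, East): payoffs 3, 6 → best response T.
No profile is a mutual best response for all players.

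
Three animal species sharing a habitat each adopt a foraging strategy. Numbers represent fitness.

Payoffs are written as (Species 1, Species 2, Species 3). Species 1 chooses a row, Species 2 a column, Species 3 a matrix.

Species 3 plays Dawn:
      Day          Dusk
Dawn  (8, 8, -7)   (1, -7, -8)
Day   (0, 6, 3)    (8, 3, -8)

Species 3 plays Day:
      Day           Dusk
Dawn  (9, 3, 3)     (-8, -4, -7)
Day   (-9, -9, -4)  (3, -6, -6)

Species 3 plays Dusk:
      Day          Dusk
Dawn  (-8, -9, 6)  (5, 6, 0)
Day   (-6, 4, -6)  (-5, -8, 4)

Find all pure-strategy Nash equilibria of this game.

(Dawn, Day, Dawn): Species 3 can switch to Day (-7 → 3). Not NE.
(Dawn, Day, Day): Species 3 can switch to Dusk (3 → 6). Not NE.
(Dawn, Day, Dusk): Species 1 can switch to Day (-8 → -6). Not NE.
(Dawn, Dusk, Dawn): Species 1 can switch to Day (1 → 8). Not NE.
(Dawn, Dusk, Day): Species 1 can switch to Day (-8 → 3). Not NE.
(Dawn, Dusk, Dusk): Species 1 gets 5, best alternative -5; Species 2 gets 6, best alternative -9; Species 3 gets 0, best alternative -7. No profitable deviation — NE.
(Day, Day, Dawn): Species 1 can switch to Dawn (0 → 8). Not NE.
(Day, Day, Day): Species 1 can switch to Dawn (-9 → 9). Not NE.
(Day, Day, Dusk): Species 3 can switch to Dawn (-6 → 3). Not NE.
(The remaining 3 profiles each have a profitable deviation by the same check.)

(Dawn, Dusk, Dusk)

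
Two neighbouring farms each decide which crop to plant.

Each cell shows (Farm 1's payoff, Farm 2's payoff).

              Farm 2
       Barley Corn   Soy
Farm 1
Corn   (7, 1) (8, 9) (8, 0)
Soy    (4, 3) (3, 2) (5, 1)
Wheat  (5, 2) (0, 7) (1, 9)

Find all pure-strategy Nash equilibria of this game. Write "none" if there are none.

(Corn, Corn)

Farm 1 against Barley: payoffs 7, 4, 5 → best response Corn.
Farm 1 against Corn: payoffs 8, 3, 0 → best response Corn.
Farm 1 against Soy: payoffs 8, 5, 1 → best response Corn.
Farm 2 against Corn: payoffs 1, 9, 0 → best response Corn.
Farm 2 against Soy: payoffs 3, 2, 1 → best response Barley.
Farm 2 against Wheat: payoffs 2, 7, 9 → best response Soy.
Mutual best responses: (Corn, Corn).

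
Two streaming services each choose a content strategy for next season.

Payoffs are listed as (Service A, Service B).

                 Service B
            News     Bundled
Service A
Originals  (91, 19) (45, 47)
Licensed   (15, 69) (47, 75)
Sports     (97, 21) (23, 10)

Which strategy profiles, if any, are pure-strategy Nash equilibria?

Service A against News: payoffs 91, 15, 97 → best response Sports.
Service A against Bundled: payoffs 45, 47, 23 → best response Licensed.
Service B against Originals: payoffs 19, 47 → best response Bundled.
Service B against Licensed: payoffs 69, 75 → best response Bundled.
Service B against Sports: payoffs 21, 10 → best response News.
Mutual best responses: (Licensed, Bundled); (Sports, News).

(Licensed, Bundled), (Sports, News)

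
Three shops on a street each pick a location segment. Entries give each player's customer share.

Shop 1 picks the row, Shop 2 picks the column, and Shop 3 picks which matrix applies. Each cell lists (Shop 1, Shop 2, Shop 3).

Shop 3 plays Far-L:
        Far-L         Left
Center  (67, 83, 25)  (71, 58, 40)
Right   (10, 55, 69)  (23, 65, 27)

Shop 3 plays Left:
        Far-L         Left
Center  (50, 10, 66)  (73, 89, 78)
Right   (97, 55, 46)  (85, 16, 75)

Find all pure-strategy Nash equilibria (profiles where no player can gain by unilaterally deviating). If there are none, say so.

(Center, Far-L, Far-L): Shop 3 can switch to Left (25 → 66). Not NE.
(Center, Far-L, Left): Shop 1 can switch to Right (50 → 97). Not NE.
(Center, Left, Far-L): Shop 2 can switch to Far-L (58 → 83). Not NE.
(Center, Left, Left): Shop 1 can switch to Right (73 → 85). Not NE.
(Right, Far-L, Far-L): Shop 1 can switch to Center (10 → 67). Not NE.
(Right, Far-L, Left): Shop 3 can switch to Far-L (46 → 69). Not NE.
(Right, Left, Far-L): Shop 1 can switch to Center (23 → 71). Not NE.
(Right, Left, Left): Shop 2 can switch to Far-L (16 → 55). Not NE.

This game has no pure Nash equilibrium.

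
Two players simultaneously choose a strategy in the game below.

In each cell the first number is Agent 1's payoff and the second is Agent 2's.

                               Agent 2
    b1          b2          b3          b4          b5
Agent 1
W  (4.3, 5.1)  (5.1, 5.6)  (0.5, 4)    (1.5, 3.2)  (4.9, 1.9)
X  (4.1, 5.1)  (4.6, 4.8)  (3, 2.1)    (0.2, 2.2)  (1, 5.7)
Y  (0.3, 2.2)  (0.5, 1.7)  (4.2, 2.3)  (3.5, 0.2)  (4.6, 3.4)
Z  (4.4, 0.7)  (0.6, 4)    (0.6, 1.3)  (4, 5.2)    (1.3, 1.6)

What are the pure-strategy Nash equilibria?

Agent 1 against b1: payoffs 4.3, 4.1, 0.3, 4.4 → best response Z.
Agent 1 against b2: payoffs 5.1, 4.6, 0.5, 0.6 → best response W.
Agent 1 against b3: payoffs 0.5, 3, 4.2, 0.6 → best response Y.
Agent 1 against b4: payoffs 1.5, 0.2, 3.5, 4 → best response Z.
Agent 1 against b5: payoffs 4.9, 1, 4.6, 1.3 → best response W.
Agent 2 against W: payoffs 5.1, 5.6, 4, 3.2, 1.9 → best response b2.
Agent 2 against X: payoffs 5.1, 4.8, 2.1, 2.2, 5.7 → best response b5.
Agent 2 against Y: payoffs 2.2, 1.7, 2.3, 0.2, 3.4 → best response b5.
Agent 2 against Z: payoffs 0.7, 4, 1.3, 5.2, 1.6 → best response b4.
Mutual best responses: (W, b2); (Z, b4).

Pure-strategy Nash equilibria: (W, b2), (Z, b4)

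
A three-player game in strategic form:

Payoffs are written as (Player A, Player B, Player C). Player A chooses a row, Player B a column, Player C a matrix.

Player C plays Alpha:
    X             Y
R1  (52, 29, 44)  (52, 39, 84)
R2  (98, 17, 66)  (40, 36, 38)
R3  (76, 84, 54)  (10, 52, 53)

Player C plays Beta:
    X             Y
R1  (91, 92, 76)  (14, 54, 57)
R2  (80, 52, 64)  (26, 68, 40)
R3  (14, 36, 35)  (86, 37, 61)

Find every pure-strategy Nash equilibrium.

Pure-strategy Nash equilibria: (R1, X, Beta) and (R1, Y, Alpha) and (R3, Y, Beta)

(R1, X, Alpha): Player A can switch to R2 (52 → 98). Not NE.
(R1, X, Beta): Player A gets 91, best alternative 80; Player B gets 92, best alternative 54; Player C gets 76, best alternative 44. No profitable deviation — NE.
(R1, Y, Alpha): Player A gets 52, best alternative 40; Player B gets 39, best alternative 29; Player C gets 84, best alternative 57. No profitable deviation — NE.
(R1, Y, Beta): Player A can switch to R2 (14 → 26). Not NE.
(R2, X, Alpha): Player B can switch to Y (17 → 36). Not NE.
(R2, X, Beta): Player A can switch to R1 (80 → 91). Not NE.
(R2, Y, Alpha): Player A can switch to R1 (40 → 52). Not NE.
(R2, Y, Beta): Player A can switch to R3 (26 → 86). Not NE.
(R3, X, Alpha): Player A can switch to R2 (76 → 98). Not NE.
(R3, X, Beta): Player A can switch to R1 (14 → 91). Not NE.
(R3, Y, Alpha): Player A can switch to R1 (10 → 52). Not NE.
(R3, Y, Beta): Player A gets 86, best alternative 26; Player B gets 37, best alternative 36; Player C gets 61, best alternative 53. No profitable deviation — NE.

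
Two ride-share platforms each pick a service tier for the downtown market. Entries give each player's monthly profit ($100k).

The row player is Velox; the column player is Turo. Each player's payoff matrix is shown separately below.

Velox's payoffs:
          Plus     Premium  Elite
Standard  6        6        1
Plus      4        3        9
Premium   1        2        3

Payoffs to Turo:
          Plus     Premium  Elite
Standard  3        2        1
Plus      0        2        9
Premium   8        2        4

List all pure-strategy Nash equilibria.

(Standard, Plus): Velox gets 6, best alternative 4; Turo gets 3, best alternative 2. No profitable deviation — NE.
(Standard, Premium): Turo can switch to Plus (2 → 3). Not NE.
(Standard, Elite): Velox can switch to Plus (1 → 9). Not NE.
(Plus, Plus): Velox can switch to Standard (4 → 6). Not NE.
(Plus, Premium): Velox can switch to Standard (3 → 6). Not NE.
(Plus, Elite): Velox gets 9, best alternative 3; Turo gets 9, best alternative 2. No profitable deviation — NE.
(Premium, Plus): Velox can switch to Standard (1 → 6). Not NE.
(Premium, Premium): Velox can switch to Standard (2 → 6). Not NE.
(Premium, Elite): Velox can switch to Plus (3 → 9). Not NE.

The pure Nash equilibria are (Standard, Plus), (Plus, Elite).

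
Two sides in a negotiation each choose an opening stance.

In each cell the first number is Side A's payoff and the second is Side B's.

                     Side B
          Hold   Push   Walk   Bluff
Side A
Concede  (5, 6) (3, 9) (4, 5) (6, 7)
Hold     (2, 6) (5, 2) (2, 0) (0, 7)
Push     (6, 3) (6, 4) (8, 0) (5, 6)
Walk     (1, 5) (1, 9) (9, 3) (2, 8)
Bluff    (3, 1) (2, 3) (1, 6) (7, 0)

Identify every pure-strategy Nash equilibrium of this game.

none

(Concede, Hold): Side A can switch to Push (5 → 6). Not NE.
(Concede, Push): Side A can switch to Hold (3 → 5). Not NE.
(Concede, Walk): Side A can switch to Push (4 → 8). Not NE.
(Concede, Bluff): Side A can switch to Bluff (6 → 7). Not NE.
(Hold, Hold): Side A can switch to Concede (2 → 5). Not NE.
(Hold, Push): Side A can switch to Push (5 → 6). Not NE.
(The remaining 14 profiles each have a profitable deviation by the same check.)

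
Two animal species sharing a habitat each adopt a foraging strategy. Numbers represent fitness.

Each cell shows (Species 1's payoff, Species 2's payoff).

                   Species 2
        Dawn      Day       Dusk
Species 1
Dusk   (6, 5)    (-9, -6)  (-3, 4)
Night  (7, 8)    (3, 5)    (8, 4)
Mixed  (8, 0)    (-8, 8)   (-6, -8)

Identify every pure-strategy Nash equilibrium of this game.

For each strategy profile, look for a profitable unilateral deviation.
(Dusk, Dawn): Species 1 can switch to Night (6 → 7). Not NE.
(Dusk, Day): Species 1 can switch to Night (-9 → 3). Not NE.
(Dusk, Dusk): Species 1 can switch to Night (-3 → 8). Not NE.
(Night, Dawn): Species 1 can switch to Mixed (7 → 8). Not NE.
(Night, Day): Species 2 can switch to Dawn (5 → 8). Not NE.
(Night, Dusk): Species 2 can switch to Dawn (4 → 8). Not NE.
(The remaining 3 profiles each have a profitable deviation by the same check.)

This game has no pure Nash equilibrium.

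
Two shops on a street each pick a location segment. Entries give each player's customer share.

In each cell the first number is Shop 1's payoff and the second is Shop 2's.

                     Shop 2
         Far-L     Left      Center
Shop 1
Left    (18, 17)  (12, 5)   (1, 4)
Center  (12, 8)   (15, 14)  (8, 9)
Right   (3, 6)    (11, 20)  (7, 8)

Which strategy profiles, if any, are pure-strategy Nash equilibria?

Mark each player's best response to every combination of opponents' strategies; a profile where every player is best-responding is a pure Nash equilibrium.
Shop 1 against Far-L: payoffs 18, 12, 3 → best response Left.
Shop 1 against Left: payoffs 12, 15, 11 → best response Center.
Shop 1 against Center: payoffs 1, 8, 7 → best response Center.
Shop 2 against Left: payoffs 17, 5, 4 → best response Far-L.
Shop 2 against Center: payoffs 8, 14, 9 → best response Left.
Shop 2 against Right: payoffs 6, 20, 8 → best response Left.
Mutual best responses: (Left, Far-L); (Center, Left).

Pure-strategy Nash equilibria: (Left, Far-L); (Center, Left)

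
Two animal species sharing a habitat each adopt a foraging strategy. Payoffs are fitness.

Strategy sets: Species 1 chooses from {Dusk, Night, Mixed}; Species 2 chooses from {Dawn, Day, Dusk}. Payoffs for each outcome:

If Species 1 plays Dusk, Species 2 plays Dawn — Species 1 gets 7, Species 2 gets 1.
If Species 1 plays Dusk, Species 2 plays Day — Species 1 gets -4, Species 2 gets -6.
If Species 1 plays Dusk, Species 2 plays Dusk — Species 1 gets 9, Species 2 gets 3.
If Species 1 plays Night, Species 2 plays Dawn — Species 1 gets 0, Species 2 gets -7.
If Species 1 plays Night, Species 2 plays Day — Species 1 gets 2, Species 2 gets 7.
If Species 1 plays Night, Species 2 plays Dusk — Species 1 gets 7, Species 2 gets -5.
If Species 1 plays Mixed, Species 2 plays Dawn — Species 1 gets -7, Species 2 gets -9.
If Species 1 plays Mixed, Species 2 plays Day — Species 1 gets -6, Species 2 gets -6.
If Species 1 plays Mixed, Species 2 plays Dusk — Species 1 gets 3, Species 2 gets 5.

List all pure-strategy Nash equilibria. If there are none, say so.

The pure Nash equilibria are (Dusk, Dusk); (Night, Day).

(Dusk, Dawn): Species 2 can switch to Dusk (1 → 3). Not NE.
(Dusk, Day): Species 1 can switch to Night (-4 → 2). Not NE.
(Dusk, Dusk): Species 1 gets 9, best alternative 7; Species 2 gets 3, best alternative 1. No profitable deviation — NE.
(Night, Dawn): Species 1 can switch to Dusk (0 → 7). Not NE.
(Night, Day): Species 1 gets 2, best alternative -4; Species 2 gets 7, best alternative -5. No profitable deviation — NE.
(Night, Dusk): Species 1 can switch to Dusk (7 → 9). Not NE.
(Mixed, Dawn): Species 1 can switch to Dusk (-7 → 7). Not NE.
(Mixed, Day): Species 1 can switch to Dusk (-6 → -4). Not NE.
(The remaining 1 profile has a profitable deviation by the same check.)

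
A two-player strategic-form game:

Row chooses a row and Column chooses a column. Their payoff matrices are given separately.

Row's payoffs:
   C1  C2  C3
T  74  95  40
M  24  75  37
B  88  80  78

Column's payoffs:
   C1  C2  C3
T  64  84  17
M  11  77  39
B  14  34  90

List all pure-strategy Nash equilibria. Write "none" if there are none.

(T, C2), (B, C3)

Row against C1: payoffs 74, 24, 88 → best response B.
Row against C2: payoffs 95, 75, 80 → best response T.
Row against C3: payoffs 40, 37, 78 → best response B.
Column against T: payoffs 64, 84, 17 → best response C2.
Column against M: payoffs 11, 77, 39 → best response C2.
Column against B: payoffs 14, 34, 90 → best response C3.
Mutual best responses: (T, C2); (B, C3).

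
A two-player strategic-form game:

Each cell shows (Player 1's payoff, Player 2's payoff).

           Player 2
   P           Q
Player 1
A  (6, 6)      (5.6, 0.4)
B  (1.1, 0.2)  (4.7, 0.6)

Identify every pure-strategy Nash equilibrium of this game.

(A, P)

For each player, find the best response to each opponent profile; mutual best responses are the pure NE.
Player 1 against P: payoffs 6, 1.1 → best response A.
Player 1 against Q: payoffs 5.6, 4.7 → best response A.
Player 2 against A: payoffs 6, 0.4 → best response P.
Player 2 against B: payoffs 0.2, 0.6 → best response Q.
Mutual best responses: (A, P).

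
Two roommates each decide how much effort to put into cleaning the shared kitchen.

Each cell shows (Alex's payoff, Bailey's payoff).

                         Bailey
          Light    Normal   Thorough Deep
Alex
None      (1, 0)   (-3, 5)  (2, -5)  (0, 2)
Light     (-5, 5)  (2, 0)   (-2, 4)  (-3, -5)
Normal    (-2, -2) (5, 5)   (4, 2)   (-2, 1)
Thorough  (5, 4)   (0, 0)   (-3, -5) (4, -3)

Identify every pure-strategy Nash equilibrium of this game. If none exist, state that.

(Normal, Normal) and (Thorough, Light)

(None, Light): Alex can switch to Thorough (1 → 5). Not NE.
(None, Normal): Alex can switch to Light (-3 → 2). Not NE.
(None, Thorough): Alex can switch to Normal (2 → 4). Not NE.
(None, Deep): Alex can switch to Thorough (0 → 4). Not NE.
(Light, Light): Alex can switch to None (-5 → 1). Not NE.
(Light, Normal): Alex can switch to Normal (2 → 5). Not NE.
(Normal, Normal): Alex gets 5, best alternative 2; Bailey gets 5, best alternative 2. No profitable deviation — NE.
(Thorough, Light): Alex gets 5, best alternative 1; Bailey gets 4, best alternative 0. No profitable deviation — NE.
(The remaining 8 profiles each have a profitable deviation by the same check.)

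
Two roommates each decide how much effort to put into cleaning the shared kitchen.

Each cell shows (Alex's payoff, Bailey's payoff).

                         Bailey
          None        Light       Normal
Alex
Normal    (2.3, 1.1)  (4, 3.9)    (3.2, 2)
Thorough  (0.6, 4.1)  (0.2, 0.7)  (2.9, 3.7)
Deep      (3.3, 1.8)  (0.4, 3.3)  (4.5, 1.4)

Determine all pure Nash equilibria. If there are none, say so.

Pure NE: (Normal, Light)

Check each profile: it is a Nash equilibrium iff no player can strictly gain by switching unilaterally.
(Normal, None): Alex can switch to Deep (2.3 → 3.3). Not NE.
(Normal, Light): Alex gets 4, best alternative 0.4; Bailey gets 3.9, best alternative 2. No profitable deviation — NE.
(Normal, Normal): Alex can switch to Deep (3.2 → 4.5). Not NE.
(Thorough, None): Alex can switch to Normal (0.6 → 2.3). Not NE.
(Thorough, Light): Alex can switch to Normal (0.2 → 4). Not NE.
(Thorough, Normal): Alex can switch to Normal (2.9 → 3.2). Not NE.
(Deep, None): Bailey can switch to Light (1.8 → 3.3). Not NE.
(Deep, Light): Alex can switch to Normal (0.4 → 4). Not NE.
(Deep, Normal): Bailey can switch to None (1.4 → 1.8). Not NE.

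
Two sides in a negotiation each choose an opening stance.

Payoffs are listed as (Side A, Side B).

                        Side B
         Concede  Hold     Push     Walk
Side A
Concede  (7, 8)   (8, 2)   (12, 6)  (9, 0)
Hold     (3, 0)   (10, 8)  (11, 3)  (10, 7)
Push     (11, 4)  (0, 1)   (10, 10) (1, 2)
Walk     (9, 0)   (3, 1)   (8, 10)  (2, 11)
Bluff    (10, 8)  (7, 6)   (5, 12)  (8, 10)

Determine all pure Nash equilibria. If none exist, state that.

Side A against Concede: payoffs 7, 3, 11, 9, 10 → best response Push.
Side A against Hold: payoffs 8, 10, 0, 3, 7 → best response Hold.
Side A against Push: payoffs 12, 11, 10, 8, 5 → best response Concede.
Side A against Walk: payoffs 9, 10, 1, 2, 8 → best response Hold.
Side B against Concede: payoffs 8, 2, 6, 0 → best response Concede.
Side B against Hold: payoffs 0, 8, 3, 7 → best response Hold.
Side B against Push: payoffs 4, 1, 10, 2 → best response Push.
Side B against Walk: payoffs 0, 1, 10, 11 → best response Walk.
Side B against Bluff: payoffs 8, 6, 12, 10 → best response Push.
Mutual best responses: (Hold, Hold).

(Hold, Hold)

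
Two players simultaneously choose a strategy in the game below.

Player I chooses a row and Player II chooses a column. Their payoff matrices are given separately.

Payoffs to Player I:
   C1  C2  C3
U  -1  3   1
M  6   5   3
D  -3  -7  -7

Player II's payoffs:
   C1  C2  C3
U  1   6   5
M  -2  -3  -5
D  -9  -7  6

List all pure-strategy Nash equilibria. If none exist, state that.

Player I against C1: payoffs -1, 6, -3 → best response M.
Player I against C2: payoffs 3, 5, -7 → best response M.
Player I against C3: payoffs 1, 3, -7 → best response M.
Player II against U: payoffs 1, 6, 5 → best response C2.
Player II against M: payoffs -2, -3, -5 → best response C1.
Player II against D: payoffs -9, -7, 6 → best response C3.
Mutual best responses: (M, C1).

Pure NE: (M, C1)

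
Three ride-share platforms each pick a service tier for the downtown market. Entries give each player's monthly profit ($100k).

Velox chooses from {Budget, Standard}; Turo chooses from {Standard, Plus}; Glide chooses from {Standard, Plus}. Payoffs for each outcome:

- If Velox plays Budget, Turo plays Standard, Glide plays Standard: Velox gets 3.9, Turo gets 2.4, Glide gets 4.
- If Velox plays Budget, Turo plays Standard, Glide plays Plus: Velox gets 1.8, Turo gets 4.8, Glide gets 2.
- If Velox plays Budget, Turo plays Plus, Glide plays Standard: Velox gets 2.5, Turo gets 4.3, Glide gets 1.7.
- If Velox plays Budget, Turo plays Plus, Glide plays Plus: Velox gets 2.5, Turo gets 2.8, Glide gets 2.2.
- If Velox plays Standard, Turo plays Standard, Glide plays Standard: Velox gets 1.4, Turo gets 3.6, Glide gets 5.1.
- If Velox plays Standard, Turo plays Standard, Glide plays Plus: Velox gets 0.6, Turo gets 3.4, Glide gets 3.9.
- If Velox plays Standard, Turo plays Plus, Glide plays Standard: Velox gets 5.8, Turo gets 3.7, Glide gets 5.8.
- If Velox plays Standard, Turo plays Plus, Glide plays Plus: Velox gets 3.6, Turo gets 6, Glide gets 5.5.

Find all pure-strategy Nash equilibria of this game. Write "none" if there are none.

For each strategy profile, look for a profitable unilateral deviation.
(Budget, Standard, Standard): Turo can switch to Plus (2.4 → 4.3). Not NE.
(Budget, Standard, Plus): Glide can switch to Standard (2 → 4). Not NE.
(Budget, Plus, Standard): Velox can switch to Standard (2.5 → 5.8). Not NE.
(Budget, Plus, Plus): Velox can switch to Standard (2.5 → 3.6). Not NE.
(Standard, Standard, Standard): Velox can switch to Budget (1.4 → 3.9). Not NE.
(Standard, Standard, Plus): Velox can switch to Budget (0.6 → 1.8). Not NE.
(Standard, Plus, Standard): Velox gets 5.8, best alternative 2.5; Turo gets 3.7, best alternative 3.6; Glide gets 5.8, best alternative 5.5. No profitable deviation — NE.
(Standard, Plus, Plus): Glide can switch to Standard (5.5 → 5.8). Not NE.

(Standard, Plus, Standard)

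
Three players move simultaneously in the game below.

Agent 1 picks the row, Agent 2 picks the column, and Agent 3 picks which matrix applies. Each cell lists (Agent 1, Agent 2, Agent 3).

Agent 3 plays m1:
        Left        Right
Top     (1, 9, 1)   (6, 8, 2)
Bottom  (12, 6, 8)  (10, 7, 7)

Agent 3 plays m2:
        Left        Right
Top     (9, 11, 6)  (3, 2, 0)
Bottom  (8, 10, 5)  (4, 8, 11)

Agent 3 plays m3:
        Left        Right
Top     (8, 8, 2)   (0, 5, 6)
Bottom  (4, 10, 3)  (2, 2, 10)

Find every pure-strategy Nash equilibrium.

(Top, Left, m1): Agent 1 can switch to Bottom (1 → 12). Not NE.
(Top, Left, m2): Agent 1 gets 9, best alternative 8; Agent 2 gets 11, best alternative 2; Agent 3 gets 6, best alternative 2. No profitable deviation — NE.
(Top, Left, m3): Agent 3 can switch to m2 (2 → 6). Not NE.
(Top, Right, m1): Agent 1 can switch to Bottom (6 → 10). Not NE.
(Top, Right, m2): Agent 1 can switch to Bottom (3 → 4). Not NE.
(Top, Right, m3): Agent 1 can switch to Bottom (0 → 2). Not NE.
(Bottom, Left, m1): Agent 2 can switch to Right (6 → 7). Not NE.
(Bottom, Left, m2): Agent 1 can switch to Top (8 → 9). Not NE.
(Bottom, Left, m3): Agent 1 can switch to Top (4 → 8). Not NE.
(The remaining 3 profiles each have a profitable deviation by the same check.)

The unique pure-strategy Nash equilibrium is (Top, Left, m2).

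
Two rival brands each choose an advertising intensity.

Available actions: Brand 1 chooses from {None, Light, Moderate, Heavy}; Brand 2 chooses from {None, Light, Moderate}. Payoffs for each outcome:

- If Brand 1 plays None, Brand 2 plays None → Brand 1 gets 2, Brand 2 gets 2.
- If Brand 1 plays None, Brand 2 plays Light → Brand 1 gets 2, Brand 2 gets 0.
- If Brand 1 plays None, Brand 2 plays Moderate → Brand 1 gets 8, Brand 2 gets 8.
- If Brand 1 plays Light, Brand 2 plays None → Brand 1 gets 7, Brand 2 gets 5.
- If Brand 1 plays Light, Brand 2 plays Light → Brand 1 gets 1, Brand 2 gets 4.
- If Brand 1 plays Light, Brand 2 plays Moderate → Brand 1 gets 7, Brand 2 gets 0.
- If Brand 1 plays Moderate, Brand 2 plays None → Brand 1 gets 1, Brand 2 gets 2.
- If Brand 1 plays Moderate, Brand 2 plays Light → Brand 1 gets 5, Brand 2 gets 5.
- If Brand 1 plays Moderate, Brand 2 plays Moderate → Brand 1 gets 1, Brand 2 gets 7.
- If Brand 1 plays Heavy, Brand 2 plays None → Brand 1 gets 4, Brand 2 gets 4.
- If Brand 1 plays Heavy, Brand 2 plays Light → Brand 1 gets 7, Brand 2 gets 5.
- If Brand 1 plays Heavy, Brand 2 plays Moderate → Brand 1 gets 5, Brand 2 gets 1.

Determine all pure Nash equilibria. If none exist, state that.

Pure-strategy Nash equilibria: (None, Moderate) and (Light, None) and (Heavy, Light)

Brand 1 against None: payoffs 2, 7, 1, 4 → best response Light.
Brand 1 against Light: payoffs 2, 1, 5, 7 → best response Heavy.
Brand 1 against Moderate: payoffs 8, 7, 1, 5 → best response None.
Brand 2 against None: payoffs 2, 0, 8 → best response Moderate.
Brand 2 against Light: payoffs 5, 4, 0 → best response None.
Brand 2 against Moderate: payoffs 2, 5, 7 → best response Moderate.
Brand 2 against Heavy: payoffs 4, 5, 1 → best response Light.
Mutual best responses: (None, Moderate); (Light, None); (Heavy, Light).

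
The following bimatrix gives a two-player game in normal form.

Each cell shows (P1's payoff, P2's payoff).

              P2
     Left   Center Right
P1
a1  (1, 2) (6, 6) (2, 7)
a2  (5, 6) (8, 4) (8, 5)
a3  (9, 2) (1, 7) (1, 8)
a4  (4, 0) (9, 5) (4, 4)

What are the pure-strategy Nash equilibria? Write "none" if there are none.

Pure NE: (a4, Center)

(a1, Left): P1 can switch to a2 (1 → 5). Not NE.
(a1, Center): P1 can switch to a2 (6 → 8). Not NE.
(a1, Right): P1 can switch to a2 (2 → 8). Not NE.
(a2, Left): P1 can switch to a3 (5 → 9). Not NE.
(a2, Center): P1 can switch to a4 (8 → 9). Not NE.
(a2, Right): P2 can switch to Left (5 → 6). Not NE.
(a3, Left): P2 can switch to Center (2 → 7). Not NE.
(a3, Center): P1 can switch to a1 (1 → 6). Not NE.
(a3, Right): P1 can switch to a1 (1 → 2). Not NE.
(a4, Left): P1 can switch to a2 (4 → 5). Not NE.
(a4, Center): P1 gets 9, best alternative 8; P2 gets 5, best alternative 4. No profitable deviation — NE.
(The remaining 1 profile has a profitable deviation by the same check.)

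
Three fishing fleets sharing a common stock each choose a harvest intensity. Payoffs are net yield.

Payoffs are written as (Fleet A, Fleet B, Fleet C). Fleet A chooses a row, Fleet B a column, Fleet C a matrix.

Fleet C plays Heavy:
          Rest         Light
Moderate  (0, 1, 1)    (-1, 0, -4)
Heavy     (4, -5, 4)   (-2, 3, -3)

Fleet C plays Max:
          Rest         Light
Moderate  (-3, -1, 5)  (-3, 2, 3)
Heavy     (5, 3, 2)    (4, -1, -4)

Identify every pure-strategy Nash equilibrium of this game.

(Moderate, Rest, Heavy): Fleet A can switch to Heavy (0 → 4). Not NE.
(Moderate, Rest, Max): Fleet A can switch to Heavy (-3 → 5). Not NE.
(Moderate, Light, Heavy): Fleet B can switch to Rest (0 → 1). Not NE.
(Moderate, Light, Max): Fleet A can switch to Heavy (-3 → 4). Not NE.
(Heavy, Rest, Heavy): Fleet B can switch to Light (-5 → 3). Not NE.
(Heavy, Rest, Max): Fleet C can switch to Heavy (2 → 4). Not NE.
(Heavy, Light, Heavy): Fleet A can switch to Moderate (-2 → -1). Not NE.
(Heavy, Light, Max): Fleet B can switch to Rest (-1 → 3). Not NE.

none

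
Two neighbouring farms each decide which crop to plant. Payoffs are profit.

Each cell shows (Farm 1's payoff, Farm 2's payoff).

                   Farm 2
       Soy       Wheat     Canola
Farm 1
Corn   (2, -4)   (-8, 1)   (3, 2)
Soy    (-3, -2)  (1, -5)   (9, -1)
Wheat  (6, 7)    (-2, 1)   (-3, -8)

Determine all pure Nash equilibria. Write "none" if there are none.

(Corn, Soy): Farm 1 can switch to Wheat (2 → 6). Not NE.
(Corn, Wheat): Farm 1 can switch to Soy (-8 → 1). Not NE.
(Corn, Canola): Farm 1 can switch to Soy (3 → 9). Not NE.
(Soy, Soy): Farm 1 can switch to Corn (-3 → 2). Not NE.
(Soy, Wheat): Farm 2 can switch to Soy (-5 → -2). Not NE.
(Soy, Canola): Farm 1 gets 9, best alternative 3; Farm 2 gets -1, best alternative -2. No profitable deviation — NE.
(Wheat, Soy): Farm 1 gets 6, best alternative 2; Farm 2 gets 7, best alternative 1. No profitable deviation — NE.
(Wheat, Wheat): Farm 1 can switch to Soy (-2 → 1). Not NE.
(Wheat, Canola): Farm 1 can switch to Corn (-3 → 3). Not NE.

(Soy, Canola), (Wheat, Soy)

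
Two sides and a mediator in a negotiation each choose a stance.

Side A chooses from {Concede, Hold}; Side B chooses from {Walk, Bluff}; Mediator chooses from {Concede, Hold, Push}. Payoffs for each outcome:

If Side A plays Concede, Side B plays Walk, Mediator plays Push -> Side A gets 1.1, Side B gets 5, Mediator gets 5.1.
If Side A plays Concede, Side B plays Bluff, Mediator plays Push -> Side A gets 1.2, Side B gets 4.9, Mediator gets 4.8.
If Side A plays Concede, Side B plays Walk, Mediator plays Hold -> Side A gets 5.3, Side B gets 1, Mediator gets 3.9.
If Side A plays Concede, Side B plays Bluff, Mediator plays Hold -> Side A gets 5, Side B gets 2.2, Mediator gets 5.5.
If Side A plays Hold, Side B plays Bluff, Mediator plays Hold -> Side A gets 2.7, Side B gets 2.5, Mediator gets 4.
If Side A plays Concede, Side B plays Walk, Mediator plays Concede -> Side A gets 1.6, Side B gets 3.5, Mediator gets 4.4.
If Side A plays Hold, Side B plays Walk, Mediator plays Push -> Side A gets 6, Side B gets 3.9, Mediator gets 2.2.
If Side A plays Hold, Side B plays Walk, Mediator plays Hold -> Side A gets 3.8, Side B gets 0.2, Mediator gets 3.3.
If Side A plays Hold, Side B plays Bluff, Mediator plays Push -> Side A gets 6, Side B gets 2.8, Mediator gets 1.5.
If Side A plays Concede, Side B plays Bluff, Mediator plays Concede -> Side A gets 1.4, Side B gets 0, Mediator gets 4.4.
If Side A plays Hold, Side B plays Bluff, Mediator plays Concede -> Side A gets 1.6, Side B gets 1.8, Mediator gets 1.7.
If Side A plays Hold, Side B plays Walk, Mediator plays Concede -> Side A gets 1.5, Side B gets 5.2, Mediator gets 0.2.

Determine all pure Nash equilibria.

For each player, find the best response to each opponent profile; mutual best responses are the pure NE.
Side A against (Walk, Concede): payoffs 1.6, 1.5 → best response Concede.
Side A against (Walk, Hold): payoffs 5.3, 3.8 → best response Concede.
Side A against (Walk, Push): payoffs 1.1, 6 → best response Hold.
Side A against (Bluff, Concede): payoffs 1.4, 1.6 → best response Hold.
Side A against (Bluff, Hold): payoffs 5, 2.7 → best response Concede.
Side A against (Bluff, Push): payoffs 1.2, 6 → best response Hold.
Side B against (Concede, Concede): payoffs 3.5, 0 → best response Walk.
Side B against (Concede, Hold): payoffs 1, 2.2 → best response Bluff.
Side B against (Concede, Push): payoffs 5, 4.9 → best response Walk.
Side B against (Hold, Concede): payoffs 5.2, 1.8 → best response Walk.
Side B against (Hold, Hold): payoffs 0.2, 2.5 → best response Bluff.
Side B against (Hold, Push): payoffs 3.9, 2.8 → best response Walk.
Mediator against (Concede, Walk): payoffs 4.4, 3.9, 5.1 → best response Push.
Mediator against (Concede, Bluff): payoffs 4.4, 5.5, 4.8 → best response Hold.
Mediator against (Hold, Walk): payoffs 0.2, 3.3, 2.2 → best response Hold.
Mediator against (Hold, Bluff): payoffs 1.7, 4, 1.5 → best response Hold.
Mutual best responses: (Concede, Bluff, Hold).

Pure NE: (Concede, Bluff, Hold)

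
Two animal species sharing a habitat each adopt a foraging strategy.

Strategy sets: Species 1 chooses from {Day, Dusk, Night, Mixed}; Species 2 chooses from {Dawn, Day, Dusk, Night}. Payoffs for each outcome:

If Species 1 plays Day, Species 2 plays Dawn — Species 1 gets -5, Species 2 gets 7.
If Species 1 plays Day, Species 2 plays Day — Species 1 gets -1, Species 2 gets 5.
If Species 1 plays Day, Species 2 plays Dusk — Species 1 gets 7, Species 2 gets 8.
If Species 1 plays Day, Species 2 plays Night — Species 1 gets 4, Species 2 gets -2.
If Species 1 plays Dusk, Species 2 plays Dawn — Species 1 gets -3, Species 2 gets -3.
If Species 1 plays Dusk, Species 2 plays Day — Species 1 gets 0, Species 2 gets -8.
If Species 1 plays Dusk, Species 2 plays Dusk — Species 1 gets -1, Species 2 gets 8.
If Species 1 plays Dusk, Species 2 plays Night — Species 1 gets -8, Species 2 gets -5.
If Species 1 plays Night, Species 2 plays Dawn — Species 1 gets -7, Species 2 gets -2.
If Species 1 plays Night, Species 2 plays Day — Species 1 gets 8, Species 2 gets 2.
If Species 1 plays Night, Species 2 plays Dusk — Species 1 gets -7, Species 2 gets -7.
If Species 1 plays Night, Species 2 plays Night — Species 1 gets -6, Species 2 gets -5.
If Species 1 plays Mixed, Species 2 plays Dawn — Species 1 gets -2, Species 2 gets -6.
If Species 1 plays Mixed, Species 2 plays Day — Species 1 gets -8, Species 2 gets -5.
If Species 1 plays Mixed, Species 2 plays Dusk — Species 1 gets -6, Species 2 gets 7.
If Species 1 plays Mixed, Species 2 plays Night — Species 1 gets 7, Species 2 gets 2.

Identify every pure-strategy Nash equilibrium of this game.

Pure-strategy Nash equilibria: (Day, Dusk); (Night, Day)

Species 1 against Dawn: payoffs -5, -3, -7, -2 → best response Mixed.
Species 1 against Day: payoffs -1, 0, 8, -8 → best response Night.
Species 1 against Dusk: payoffs 7, -1, -7, -6 → best response Day.
Species 1 against Night: payoffs 4, -8, -6, 7 → best response Mixed.
Species 2 against Day: payoffs 7, 5, 8, -2 → best response Dusk.
Species 2 against Dusk: payoffs -3, -8, 8, -5 → best response Dusk.
Species 2 against Night: payoffs -2, 2, -7, -5 → best response Day.
Species 2 against Mixed: payoffs -6, -5, 7, 2 → best response Dusk.
Mutual best responses: (Day, Dusk); (Night, Day).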